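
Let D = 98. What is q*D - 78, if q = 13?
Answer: 1196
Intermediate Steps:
q*D - 78 = 13*98 - 78 = 1274 - 78 = 1196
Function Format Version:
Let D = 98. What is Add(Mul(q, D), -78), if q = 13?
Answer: 1196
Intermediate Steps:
Add(Mul(q, D), -78) = Add(Mul(13, 98), -78) = Add(1274, -78) = 1196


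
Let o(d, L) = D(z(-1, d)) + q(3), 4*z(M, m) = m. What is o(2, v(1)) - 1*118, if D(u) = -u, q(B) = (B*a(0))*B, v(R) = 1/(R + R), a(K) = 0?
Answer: -237/2 ≈ -118.50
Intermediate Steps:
v(R) = 1/(2*R)
z(M, m) = m/4
q(B) = 0 (q(B) = (B*0)*B = 0*B = 0)
o(d, L) = -d/4 (o(d, L) = -d/4 + 0 = -d/4)
o(2, v(1)) - 1*118 = -1/4*2 - 1*118 = -1/2 - 118 = -237/2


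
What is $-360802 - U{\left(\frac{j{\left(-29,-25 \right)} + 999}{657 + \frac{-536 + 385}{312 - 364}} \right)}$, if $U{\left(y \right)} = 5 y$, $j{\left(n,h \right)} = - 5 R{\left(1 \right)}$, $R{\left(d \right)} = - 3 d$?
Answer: $- \frac{2476236854}{6863} \approx -3.6081 \cdot 10^{5}$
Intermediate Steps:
$j{\left(n,h \right)} = 15$ ($j{\left(n,h \right)} = - 5 \left(\left(-3\right) 1\right) = \left(-5\right) \left(-3\right) = 15$)
$-360802 - U{\left(\frac{j{\left(-29,-25 \right)} + 999}{657 + \frac{-536 + 385}{312 - 364}} \right)} = -360802 - 5 \frac{15 + 999}{657 + \frac{-536 + 385}{312 - 364}} = -360802 - 5 \frac{1014}{657 - \frac{151}{-52}} = -360802 - 5 \frac{1014}{657 - - \frac{151}{52}} = -360802 - 5 \frac{1014}{657 + \frac{151}{52}} = -360802 - 5 \frac{1014}{\frac{34315}{52}} = -360802 - 5 \cdot 1014 \cdot \frac{52}{34315} = -360802 - 5 \cdot \frac{52728}{34315} = -360802 - \frac{52728}{6863} = - \frac{2476236854}{6863}$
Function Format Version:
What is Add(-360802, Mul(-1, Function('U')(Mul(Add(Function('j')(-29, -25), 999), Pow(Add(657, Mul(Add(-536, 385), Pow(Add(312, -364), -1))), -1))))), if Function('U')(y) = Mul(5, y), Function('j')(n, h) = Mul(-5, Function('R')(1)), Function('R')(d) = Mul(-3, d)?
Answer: Rational(-2476236854, 6863) ≈ -3.6081e+5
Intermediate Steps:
Function('j')(n, h) = 15 (Function('j')(n, h) = Mul(-5, Mul(-3, 1)) = Mul(-5, -3) = 15)
Add(-360802, Mul(-1, Function('U')(Mul(Add(Function('j')(-29, -25), 999), Pow(Add(657, Mul(Add(-536, 385), Pow(Add(312, -364), -1))), -1))))) = Add(-360802, Mul(-1, Mul(5, Mul(Add(15, 999), Pow(Add(657, Mul(Add(-536, 385), Pow(Add(312, -364), -1))), -1))))) = Add(-360802, Mul(-1, Mul(5, Mul(1014, Pow(Add(657, Mul(-151, Pow(-52, -1))), -1))))) = Add(-360802, Mul(-1, Mul(5, Mul(1014, Pow(Add(657, Mul(-151, Rational(-1, 52))), -1))))) = Add(-360802, Mul(-1, Mul(5, Mul(1014, Pow(Add(657, Rational(151, 52)), -1))))) = Add(-360802, Mul(-1, Mul(5, Mul(1014, Pow(Rational(34315, 52), -1))))) = Add(-360802, Mul(-1, Mul(5, Mul(1014, Rational(52, 34315))))) = Add(-360802, Mul(-1, Mul(5, Rational(52728, 34315)))) = Add(-360802, Mul(-1, Rational(52728, 6863))) = Add(-360802, Rational(-52728, 6863)) = Rational(-2476236854, 6863)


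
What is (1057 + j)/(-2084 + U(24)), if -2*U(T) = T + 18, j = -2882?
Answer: 365/421 ≈ 0.86698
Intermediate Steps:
U(T) = -9 - T/2 (U(T) = -(T + 18)/2 = -(18 + T)/2 = -9 - T/2)
(1057 + j)/(-2084 + U(24)) = (1057 - 2882)/(-2084 + (-9 - ½*24)) = -1825/(-2084 + (-9 - 12)) = -1825/(-2084 - 21) = -1825/(-2105) = -1825*(-1/2105) = 365/421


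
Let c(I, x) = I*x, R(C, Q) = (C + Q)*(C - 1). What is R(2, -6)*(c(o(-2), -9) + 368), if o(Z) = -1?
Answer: -1508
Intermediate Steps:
R(C, Q) = (-1 + C)*(C + Q) (R(C, Q) = (C + Q)*(-1 + C) = (-1 + C)*(C + Q))
R(2, -6)*(c(o(-2), -9) + 368) = (2**2 - 1*2 - 1*(-6) + 2*(-6))*(-1*(-9) + 368) = (4 - 2 + 6 - 12)*(9 + 368) = -4*377 = -1508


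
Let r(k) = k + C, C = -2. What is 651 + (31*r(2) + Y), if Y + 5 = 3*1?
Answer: 649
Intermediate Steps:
r(k) = -2 + k (r(k) = k - 2 = -2 + k)
Y = -2 (Y = -5 + 3*1 = -5 + 3 = -2)
651 + (31*r(2) + Y) = 651 + (31*(-2 + 2) - 2) = 651 + (31*0 - 2) = 651 + (0 - 2) = 651 - 2 = 649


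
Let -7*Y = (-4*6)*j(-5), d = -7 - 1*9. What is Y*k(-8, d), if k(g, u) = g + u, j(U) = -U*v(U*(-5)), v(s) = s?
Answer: -72000/7 ≈ -10286.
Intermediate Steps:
d = -16 (d = -7 - 9 = -16)
j(U) = 5*U² (j(U) = -U*U*(-5) = -U*(-5*U) = -(-5)*U² = 5*U²)
Y = 3000/7 (Y = -(-4*6)*5*(-5)²/7 = -(-24)*5*25/7 = -(-24)*125/7 = -⅐*(-3000) = 3000/7 ≈ 428.57)
Y*k(-8, d) = 3000*(-8 - 16)/7 = (3000/7)*(-24) = -72000/7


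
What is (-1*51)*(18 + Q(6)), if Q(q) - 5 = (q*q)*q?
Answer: -12189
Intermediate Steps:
Q(q) = 5 + q³ (Q(q) = 5 + (q*q)*q = 5 + q²*q = 5 + q³)
(-1*51)*(18 + Q(6)) = (-1*51)*(18 + (5 + 6³)) = -51*(18 + (5 + 216)) = -51*(18 + 221) = -51*239 = -12189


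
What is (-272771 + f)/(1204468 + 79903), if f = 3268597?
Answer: 2995826/1284371 ≈ 2.3325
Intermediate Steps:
(-272771 + f)/(1204468 + 79903) = (-272771 + 3268597)/(1204468 + 79903) = 2995826/1284371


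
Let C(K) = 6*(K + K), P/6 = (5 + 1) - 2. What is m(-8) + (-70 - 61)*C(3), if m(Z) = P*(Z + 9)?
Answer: -4692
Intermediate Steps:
P = 24 (P = 6*((5 + 1) - 2) = 6*(6 - 2) = 6*4 = 24)
C(K) = 12*K (C(K) = 6*(2*K) = 12*K)
m(Z) = 216 + 24*Z (m(Z) = 24*(Z + 9) = 24*(9 + Z) = 216 + 24*Z)
m(-8) + (-70 - 61)*C(3) = (216 + 24*(-8)) + (-70 - 61)*(12*3) = (216 - 192) - 131*36 = 24 - 4716 = -4692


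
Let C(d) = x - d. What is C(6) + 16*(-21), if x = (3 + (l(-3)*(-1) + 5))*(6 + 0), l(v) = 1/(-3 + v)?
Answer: -293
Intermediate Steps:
x = 49 (x = (3 + (-1/(-3 - 3) + 5))*(6 + 0) = (3 + (-1/(-6) + 5))*6 = (3 + (-⅙*(-1) + 5))*6 = (3 + (⅙ + 5))*6 = (3 + 31/6)*6 = (49/6)*6 = 49)
C(d) = 49 - d
C(6) + 16*(-21) = (49 - 1*6) + 16*(-21) = (49 - 6) - 336 = 43 - 336 = -293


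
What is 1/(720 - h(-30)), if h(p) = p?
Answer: 1/750 ≈ 0.0013333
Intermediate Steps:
1/(720 - h(-30)) = 1/(720 - 1*(-30)) = 1/(720 + 30) = 1/750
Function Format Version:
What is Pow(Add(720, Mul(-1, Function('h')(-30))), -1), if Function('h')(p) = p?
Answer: Rational(1, 750) ≈ 0.0013333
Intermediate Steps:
Pow(Add(720, Mul(-1, Function('h')(-30))), -1) = Pow(Add(720, Mul(-1, -30)), -1) = Pow(Add(720, 30), -1) = Pow(750, -1) = Rational(1, 750)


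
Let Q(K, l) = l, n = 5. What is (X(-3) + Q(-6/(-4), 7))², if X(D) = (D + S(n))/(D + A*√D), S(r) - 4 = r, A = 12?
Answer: (-2327*I + 280*√3)/(-47*I + 8*√3) ≈ 48.35 - 3.9359*I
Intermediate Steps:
S(r) = 4 + r
X(D) = (9 + D)/(D + 12*√D) (X(D) = (D + (4 + 5))/(D + 12*√D) = (D + 9)/(D + 12*√D) = (9 + D)/(D + 12*√D))
(X(-3) + Q(-6/(-4), 7))² = ((9 - 3)/(-3 + 12*√(-3)) + 7)² = (6/(-3 + 12*(I*√3)) + 7)² = (6/(-3 + 12*I*√3) + 7)² = (7 + 6/(-3 + 12*I*√3))²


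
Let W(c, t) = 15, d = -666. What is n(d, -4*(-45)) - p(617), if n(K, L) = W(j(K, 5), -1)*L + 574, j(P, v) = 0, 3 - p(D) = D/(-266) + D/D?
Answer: 869735/266 ≈ 3269.7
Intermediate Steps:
p(D) = 2 + D/266 (p(D) = 3 - (D/(-266) + D/D) = 3 - (D*(-1/266) + 1) = 3 - (-D/266 + 1) = 3 - (1 - D/266) = 3 + (-1 + D/266) = 2 + D/266)
n(K, L) = 574 + 15*L (n(K, L) = 15*L + 574 = 574 + 15*L)
n(d, -4*(-45)) - p(617) = (574 + 15*(-4*(-45))) - (2 + (1/266)*617) = (574 + 15*180) - (2 + 617/266) = (574 + 2700) - 1*1149/266 = 3274 - 1149/266 = 869735/266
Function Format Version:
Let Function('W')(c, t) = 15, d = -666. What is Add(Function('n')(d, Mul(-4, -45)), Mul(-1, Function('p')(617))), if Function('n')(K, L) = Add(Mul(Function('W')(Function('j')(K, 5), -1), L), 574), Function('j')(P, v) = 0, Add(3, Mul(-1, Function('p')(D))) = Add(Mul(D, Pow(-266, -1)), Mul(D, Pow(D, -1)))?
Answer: Rational(869735, 266) ≈ 3269.7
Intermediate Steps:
Function('p')(D) = Add(2, Mul(Rational(1, 266), D)) (Function('p')(D) = Add(3, Mul(-1, Add(Mul(D, Pow(-266, -1)), Mul(D, Pow(D, -1))))) = Add(3, Mul(-1, Add(Mul(D, Rational(-1, 266)), 1))) = Add(3, Mul(-1, Add(Mul(Rational(-1, 266), D), 1))) = Add(3, Mul(-1, Add(1, Mul(Rational(-1, 266), D)))) = Add(3, Add(-1, Mul(Rational(1, 266), D))) = Add(2, Mul(Rational(1, 266), D)))
Function('n')(K, L) = Add(574, Mul(15, L)) (Function('n')(K, L) = Add(Mul(15, L), 574) = Add(574, Mul(15, L)))
Add(Function('n')(d, Mul(-4, -45)), Mul(-1, Function('p')(617))) = Add(Add(574, Mul(15, Mul(-4, -45))), Mul(-1, Add(2, Mul(Rational(1, 266), 617)))) = Add(Add(574, Mul(15, 180)), Mul(-1, Add(2, Rational(617, 266)))) = Add(Add(574, 2700), Mul(-1, Rational(1149, 266))) = Add(3274, Rational(-1149, 266)) = Rational(869735, 266)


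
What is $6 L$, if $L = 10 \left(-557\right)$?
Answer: $-33420$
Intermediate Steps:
$L = -5570$
$6 L = 6 \left(-5570\right) = -33420$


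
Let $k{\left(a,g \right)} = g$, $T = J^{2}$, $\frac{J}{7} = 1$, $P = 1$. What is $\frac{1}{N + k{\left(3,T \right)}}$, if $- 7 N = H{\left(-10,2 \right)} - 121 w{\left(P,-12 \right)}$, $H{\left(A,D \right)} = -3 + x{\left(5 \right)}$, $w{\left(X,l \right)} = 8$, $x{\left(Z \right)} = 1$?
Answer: $\frac{7}{1313} \approx 0.0053313$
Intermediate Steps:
$J = 7$ ($J = 7 \cdot 1 = 7$)
$T = 49$ ($T = 7^{2} = 49$)
$H{\left(A,D \right)} = -2$ ($H{\left(A,D \right)} = -3 + 1 = -2$)
$N = \frac{970}{7}$ ($N = - \frac{-2 - 968}{7} = \left(- \frac{1}{7}\right) \left(-970\right) = \frac{970}{7} \approx 138.57$)
$\frac{1}{N + k{\left(3,T \right)}} = \frac{1}{\frac{970}{7} + 49} = \frac{1}{\frac{1313}{7}} = \frac{7}{1313}$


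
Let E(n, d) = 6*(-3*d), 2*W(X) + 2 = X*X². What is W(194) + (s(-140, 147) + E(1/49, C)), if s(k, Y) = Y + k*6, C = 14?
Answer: 3649746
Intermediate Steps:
W(X) = -1 + X³/2 (W(X) = -1 + (X*X²)/2 = -1 + X³/2)
s(k, Y) = Y + 6*k
E(n, d) = -18*d
W(194) + (s(-140, 147) + E(1/49, C)) = (-1 + (½)*194³) + ((147 + 6*(-140)) - 18*14) = (-1 + (½)*7301384) + ((147 - 840) - 252) = (-1 + 3650692) + (-693 - 252) = 3650691 - 945 = 3649746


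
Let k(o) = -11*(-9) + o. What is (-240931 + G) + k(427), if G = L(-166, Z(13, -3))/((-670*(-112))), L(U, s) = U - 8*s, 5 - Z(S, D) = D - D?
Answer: -9019995703/37520 ≈ -2.4041e+5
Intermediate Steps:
Z(S, D) = 5 (Z(S, D) = 5 - (D - D) = 5 - 1*0 = 5 + 0 = 5)
k(o) = 99 + o
G = -103/37520 (G = (-166 - 8*5)/((-670*(-112))) = (-166 - 40)/75040 = -206*1/75040 = -103/37520 ≈ -0.0027452)
(-240931 + G) + k(427) = (-240931 - 103/37520) + (99 + 427) = -9039731223/37520 + 526 = -9019995703/37520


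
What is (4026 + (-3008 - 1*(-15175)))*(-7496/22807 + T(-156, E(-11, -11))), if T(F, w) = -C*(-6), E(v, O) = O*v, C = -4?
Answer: -8984912752/22807 ≈ -3.9395e+5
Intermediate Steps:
T(F, w) = -24 (T(F, w) = -1*(-4)*(-6) = 4*(-6) = -24)
(4026 + (-3008 - 1*(-15175)))*(-7496/22807 + T(-156, E(-11, -11))) = (4026 + (-3008 - 1*(-15175)))*(-7496/22807 - 24) = (4026 + (-3008 + 15175))*(-7496*1/22807 - 24) = (4026 + 12167)*(-7496/22807 - 24) = 16193*(-554864/22807) = -8984912752/22807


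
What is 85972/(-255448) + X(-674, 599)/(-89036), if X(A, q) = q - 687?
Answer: -477007723/1421504258 ≈ -0.33557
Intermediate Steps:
X(A, q) = -687 + q
85972/(-255448) + X(-674, 599)/(-89036) = 85972/(-255448) + (-687 + 599)/(-89036) = 85972*(-1/255448) - 88*(-1/89036) = -21493/63862 + 22/22259 = -477007723/1421504258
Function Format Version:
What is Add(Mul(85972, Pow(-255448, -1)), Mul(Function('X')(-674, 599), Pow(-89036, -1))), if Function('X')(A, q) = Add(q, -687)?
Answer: Rational(-477007723, 1421504258) ≈ -0.33557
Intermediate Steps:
Function('X')(A, q) = Add(-687, q)
Add(Mul(85972, Pow(-255448, -1)), Mul(Function('X')(-674, 599), Pow(-89036, -1))) = Add(Mul(85972, Pow(-255448, -1)), Mul(Add(-687, 599), Pow(-89036, -1))) = Add(Mul(85972, Rational(-1, 255448)), Mul(-88, Rational(-1, 89036))) = Add(Rational(-21493, 63862), Rational(22, 22259)) = Rational(-477007723, 1421504258)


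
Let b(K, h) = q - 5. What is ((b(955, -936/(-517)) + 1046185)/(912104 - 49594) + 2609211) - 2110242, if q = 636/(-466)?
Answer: 50137732009946/100482415 ≈ 4.9897e+5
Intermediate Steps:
q = -318/233 (q = 636*(-1/466) = -318/233 ≈ -1.3648)
b(K, h) = -1483/233 (b(K, h) = -318/233 - 5 = -1483/233)
((b(955, -936/(-517)) + 1046185)/(912104 - 49594) + 2609211) - 2110242 = ((-1483/233 + 1046185)/(912104 - 49594) + 2609211) - 2110242 = ((243759622/233)/862510 + 2609211) - 2110242 = ((243759622/233)*(1/862510) + 2609211) - 2110242 = (121879811/100482415 + 2609211) - 2110242 = 262179944404376/100482415 - 2110242 = 50137732009946/100482415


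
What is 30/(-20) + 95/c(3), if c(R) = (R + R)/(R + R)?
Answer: 187/2 ≈ 93.500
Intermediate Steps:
c(R) = 1 (c(R) = (2*R)/((2*R)) = (2*R)*(1/(2*R)) = 1)
30/(-20) + 95/c(3) = 30/(-20) + 95/1 = 30*(-1/20) + 95*1 = -3/2 + 95 = 187/2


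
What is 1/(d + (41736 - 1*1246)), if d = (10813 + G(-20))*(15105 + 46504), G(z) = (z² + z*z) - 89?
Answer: 1/710022606 ≈ 1.4084e-9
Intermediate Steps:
G(z) = -89 + 2*z² (G(z) = (z² + z²) - 89 = 2*z² - 89 = -89 + 2*z²)
d = 709982116 (d = (10813 + (-89 + 2*(-20)²))*(15105 + 46504) = (10813 + (-89 + 2*400))*61609 = (10813 + (-89 + 800))*61609 = (10813 + 711)*61609 = 11524*61609 = 709982116)
1/(d + (41736 - 1*1246)) = 1/(709982116 + (41736 - 1*1246)) = 1/(709982116 + (41736 - 1246)) = 1/(709982116 + 40490) = 1/710022606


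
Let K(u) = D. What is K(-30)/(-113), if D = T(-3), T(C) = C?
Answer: 3/113 ≈ 0.026549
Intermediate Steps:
D = -3
K(u) = -3
K(-30)/(-113) = -3/(-113) = -3*(-1/113) = 3/113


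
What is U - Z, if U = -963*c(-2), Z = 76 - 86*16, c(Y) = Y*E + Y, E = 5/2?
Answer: 8041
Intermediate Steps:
E = 5/2 (E = 5*(1/2) = 5/2 ≈ 2.5000)
c(Y) = 7*Y/2 (c(Y) = Y*(5/2) + Y = 5*Y/2 + Y = 7*Y/2)
Z = -1300 (Z = 76 - 1376 = -1300)
U = 6741 (U = -6741*(-2)/2 = -963*(-7) = 6741)
U - Z = 6741 - 1*(-1300) = 6741 + 1300 = 8041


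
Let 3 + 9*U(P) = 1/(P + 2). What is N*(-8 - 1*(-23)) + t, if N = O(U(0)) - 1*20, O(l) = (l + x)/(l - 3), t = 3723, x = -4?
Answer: 203112/59 ≈ 3442.6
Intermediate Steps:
U(P) = -1/3 + 1/(9*(2 + P)) (U(P) = -1/3 + 1/(9*(P + 2)) = -1/3 + 1/(9*(2 + P)))
O(l) = (-4 + l)/(-3 + l) (O(l) = (l - 4)/(l - 3) = (-4 + l)/(-3 + l))
N = -1103/59 (N = (-4 + (-5 - 3*0)/(9*(2 + 0)))/(-3 + (-5 - 3*0)/(9*(2 + 0))) - 1*20 = (-4 + (1/9)*(-5 + 0)/2)/(-3 + (1/9)*(-5 + 0)/2) - 20 = (-4 + (1/9)*(1/2)*(-5))/(-3 + (1/9)*(1/2)*(-5)) - 20 = (-4 - 5/18)/(-3 - 5/18) - 20 = -77/18/(-59/18) - 20 = -18/59*(-77/18) - 20 = 77/59 - 20 = -1103/59 ≈ -18.695)
N*(-8 - 1*(-23)) + t = -1103*(-8 - 1*(-23))/59 + 3723 = -1103*(-8 + 23)/59 + 3723 = -1103/59*15 + 3723 = -16545/59 + 3723 = 203112/59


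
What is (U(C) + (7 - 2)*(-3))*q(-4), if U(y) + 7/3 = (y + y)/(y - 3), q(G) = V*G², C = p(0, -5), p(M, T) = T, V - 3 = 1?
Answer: -3088/3 ≈ -1029.3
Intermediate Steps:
V = 4 (V = 3 + 1 = 4)
C = -5
q(G) = 4*G²
U(y) = -7/3 + 2*y/(-3 + y) (U(y) = -7/3 + (y + y)/(y - 3) = -7/3 + (2*y)/(-3 + y) = -7/3 + 2*y/(-3 + y))
(U(C) + (7 - 2)*(-3))*q(-4) = ((21 - 1*(-5))/(3*(-3 - 5)) + (7 - 2)*(-3))*(4*(-4)²) = ((⅓)*(21 + 5)/(-8) + 5*(-3))*(4*16) = ((⅓)*(-⅛)*26 - 15)*64 = (-13/12 - 15)*64 = -193/12*64 = -3088/3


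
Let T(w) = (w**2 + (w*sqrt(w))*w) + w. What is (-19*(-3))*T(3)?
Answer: 684 + 513*sqrt(3) ≈ 1572.5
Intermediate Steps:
T(w) = w + w**2 + w**(5/2) (T(w) = (w**2 + w**(3/2)*w) + w = (w**2 + w**(5/2)) + w = w + w**2 + w**(5/2))
(-19*(-3))*T(3) = (-19*(-3))*(3 + 3**2 + 3**(5/2)) = 57*(3 + 9 + 9*sqrt(3)) = 57*(12 + 9*sqrt(3)) = 684 + 513*sqrt(3)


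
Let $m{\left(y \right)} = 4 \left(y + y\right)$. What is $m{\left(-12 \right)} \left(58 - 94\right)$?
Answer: $3456$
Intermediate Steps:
$m{\left(y \right)} = 8 y$ ($m{\left(y \right)} = 4 \cdot 2 y = 8 y$)
$m{\left(-12 \right)} \left(58 - 94\right) = 8 \left(-12\right) \left(58 - 94\right) = \left(-96\right) \left(-36\right) = 3456$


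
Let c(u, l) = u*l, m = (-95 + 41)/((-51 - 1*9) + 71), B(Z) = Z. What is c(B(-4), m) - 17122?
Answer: -188126/11 ≈ -17102.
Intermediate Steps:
m = -54/11 (m = -54/((-51 - 9) + 71) = -54/(-60 + 71) = -54/11 ≈ -4.9091)
c(u, l) = l*u
c(B(-4), m) - 17122 = -54/11*(-4) - 17122 = 216/11 - 17122 = -188126/11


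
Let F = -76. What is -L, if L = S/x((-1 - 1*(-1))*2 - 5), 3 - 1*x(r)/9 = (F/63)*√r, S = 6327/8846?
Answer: -8370621/571460446 + 1682982*I*√5/285730223 ≈ -0.014648 + 0.013171*I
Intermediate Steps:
S = 6327/8846 (S = 6327*(1/8846) = 6327/8846 ≈ 0.71524)
x(r) = 27 + 76*√r/7 (x(r) = 27 - 9*(-76/63)*√r = 27 - 9*(-76*1/63)*√r = 27 - (-76)*√r/7 = 27 + 76*√r/7)
L = 6327/(8846*(27 + 76*I*√5/7)) (L = 6327/(8846*(27 + 76*√((-1 - 1*(-1))*2 - 5)/7)) = 6327/(8846*(27 + 76*√((-1 + 1)*2 - 5)/7)) = 6327/(8846*(27 + 76*√(0*2 - 5)/7)) = 6327/(8846*(27 + 76*√(0 - 5)/7)) = 6327/(8846*(27 + 76*√(-5)/7)) = 6327/(8846*(27 + 76*(I*√5)/7)) = 6327/(8846*(27 + 76*I*√5/7)) ≈ 0.014648 - 0.013171*I)
-L = -(8370621/571460446 - 1682982*I*√5/285730223) = -8370621/571460446 + 1682982*I*√5/285730223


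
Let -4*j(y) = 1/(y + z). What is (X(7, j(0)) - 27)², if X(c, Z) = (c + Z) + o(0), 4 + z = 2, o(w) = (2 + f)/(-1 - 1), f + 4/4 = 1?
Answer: 27889/64 ≈ 435.77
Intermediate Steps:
f = 0 (f = -1 + 1 = 0)
o(w) = -1 (o(w) = (2 + 0)/(-1 - 1) = 2/(-2) = 2*(-½) = -1)
z = -2 (z = -4 + 2 = -2)
j(y) = -1/(4*(-2 + y)) (j(y) = -1/(4*(y - 2)) = -1/(4*(-2 + y)))
X(c, Z) = -1 + Z + c (X(c, Z) = (c + Z) - 1 = (Z + c) - 1 = -1 + Z + c)
(X(7, j(0)) - 27)² = ((-1 - 1/(-8 + 4*0) + 7) - 27)² = ((-1 - 1/(-8 + 0) + 7) - 27)² = ((-1 - 1/(-8) + 7) - 27)² = ((-1 - 1*(-⅛) + 7) - 27)² = ((-1 + ⅛ + 7) - 27)² = (49/8 - 27)² = (-167/8)² = 27889/64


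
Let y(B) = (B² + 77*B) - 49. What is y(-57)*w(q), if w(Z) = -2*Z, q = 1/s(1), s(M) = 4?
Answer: 1189/2 ≈ 594.50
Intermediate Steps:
q = ¼ (q = 1/4 = ¼ ≈ 0.25000)
y(B) = -49 + B² + 77*B
y(-57)*w(q) = (-49 + (-57)² + 77*(-57))*(-2*¼) = (-49 + 3249 - 4389)*(-½) = -1189*(-½) = 1189/2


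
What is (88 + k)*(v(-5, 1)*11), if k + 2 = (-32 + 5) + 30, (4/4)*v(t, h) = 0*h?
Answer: 0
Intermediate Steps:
v(t, h) = 0 (v(t, h) = 0*h = 0)
k = 1 (k = -2 + ((-32 + 5) + 30) = -2 + (-27 + 30) = -2 + 3 = 1)
(88 + k)*(v(-5, 1)*11) = (88 + 1)*(0*11) = 89*0 = 0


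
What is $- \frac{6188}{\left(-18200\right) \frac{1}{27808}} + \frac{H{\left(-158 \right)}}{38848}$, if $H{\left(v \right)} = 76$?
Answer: $\frac{2295606491}{242800} \approx 9454.7$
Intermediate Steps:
$- \frac{6188}{\left(-18200\right) \frac{1}{27808}} + \frac{H{\left(-158 \right)}}{38848} = - \frac{6188}{\left(-18200\right) \frac{1}{27808}} + \frac{76}{38848} = - \frac{6188}{\left(-18200\right) \frac{1}{27808}} + 76 \cdot \frac{1}{38848} = - \frac{6188}{- \frac{2275}{3476}} + \frac{19}{9712} = \left(-6188\right) \left(- \frac{3476}{2275}\right) + \frac{19}{9712} = \frac{236368}{25} + \frac{19}{9712} = \frac{2295606491}{242800}$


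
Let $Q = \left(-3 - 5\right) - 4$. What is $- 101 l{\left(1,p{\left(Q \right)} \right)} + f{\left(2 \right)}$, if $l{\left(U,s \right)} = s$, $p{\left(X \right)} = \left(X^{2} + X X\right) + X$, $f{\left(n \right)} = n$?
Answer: $-27874$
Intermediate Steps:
$Q = -12$ ($Q = -8 - 4 = -12$)
$p{\left(X \right)} = X + 2 X^{2}$ ($p{\left(X \right)} = \left(X^{2} + X^{2}\right) + X = 2 X^{2} + X = X + 2 X^{2}$)
$- 101 l{\left(1,p{\left(Q \right)} \right)} + f{\left(2 \right)} = - 101 \left(- 12 \left(1 + 2 \left(-12\right)\right)\right) + 2 = - 101 \left(- 12 \left(1 - 24\right)\right) + 2 = - 101 \left(\left(-12\right) \left(-23\right)\right) + 2 = \left(-101\right) 276 + 2 = -27876 + 2 = -27874$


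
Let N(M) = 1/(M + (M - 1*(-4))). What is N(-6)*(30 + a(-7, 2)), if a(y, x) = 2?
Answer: -4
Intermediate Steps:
N(M) = 1/(4 + 2*M) (N(M) = 1/(M + (M + 4)) = 1/(M + (4 + M)) = 1/(4 + 2*M))
N(-6)*(30 + a(-7, 2)) = (1/(2*(2 - 6)))*(30 + 2) = ((½)/(-4))*32 = ((½)*(-¼))*32 = -⅛*32 = -4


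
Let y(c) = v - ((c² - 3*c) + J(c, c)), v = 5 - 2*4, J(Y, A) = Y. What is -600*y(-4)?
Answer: 16200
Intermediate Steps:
v = -3 (v = 5 - 8 = -3)
y(c) = -3 - c² + 2*c (y(c) = -3 - ((c² - 3*c) + c) = -3 - (c² - 2*c) = -3 + (-c² + 2*c) = -3 - c² + 2*c)
-600*y(-4) = -600*(-3 - 1*(-4)² + 2*(-4)) = -600*(-3 - 1*16 - 8) = -600*(-3 - 16 - 8) = -600*(-27) = 16200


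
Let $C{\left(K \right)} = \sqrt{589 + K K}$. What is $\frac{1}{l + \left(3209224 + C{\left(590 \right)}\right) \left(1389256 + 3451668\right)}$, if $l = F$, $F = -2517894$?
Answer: $\frac{7767803482541}{120677537801068114334243530} - \frac{1210231 \sqrt{348689}}{60338768900534057167121765} \approx 6.4356 \cdot 10^{-14}$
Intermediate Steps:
$C{\left(K \right)} = \sqrt{589 + K^{2}}$
$l = -2517894$
$\frac{1}{l + \left(3209224 + C{\left(590 \right)}\right) \left(1389256 + 3451668\right)} = \frac{1}{-2517894 + \left(3209224 + \sqrt{589 + 590^{2}}\right) \left(1389256 + 3451668\right)} = \frac{1}{-2517894 + \left(3209224 + \sqrt{589 + 348100}\right) 4840924} = \frac{1}{-2517894 + \left(3209224 + \sqrt{348689}\right) 4840924} = \frac{1}{-2517894 + \left(15535609482976 + 4840924 \sqrt{348689}\right)} = \frac{1}{15535606965082 + 4840924 \sqrt{348689}}$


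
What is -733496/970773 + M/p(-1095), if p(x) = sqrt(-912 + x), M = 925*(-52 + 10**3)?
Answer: -733496/970773 - 292300*I*sqrt(223)/223 ≈ -0.75558 - 19574.0*I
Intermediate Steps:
M = 876900 (M = 925*(-52 + 1000) = 925*948 = 876900)
-733496/970773 + M/p(-1095) = -733496/970773 + 876900/(sqrt(-912 - 1095)) = -733496*1/970773 + 876900/(sqrt(-2007)) = -733496/970773 + 876900/((3*I*sqrt(223))) = -733496/970773 + 876900*(-I*sqrt(223)/669) = -733496/970773 - 292300*I*sqrt(223)/223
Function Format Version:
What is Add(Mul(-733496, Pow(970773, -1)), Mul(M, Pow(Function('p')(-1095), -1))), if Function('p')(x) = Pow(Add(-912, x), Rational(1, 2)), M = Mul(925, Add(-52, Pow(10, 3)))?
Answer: Add(Rational(-733496, 970773), Mul(Rational(-292300, 223), I, Pow(223, Rational(1, 2)))) ≈ Add(-0.75558, Mul(-19574., I))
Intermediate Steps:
M = 876900 (M = Mul(925, Add(-52, 1000)) = Mul(925, 948) = 876900)
Add(Mul(-733496, Pow(970773, -1)), Mul(M, Pow(Function('p')(-1095), -1))) = Add(Mul(-733496, Pow(970773, -1)), Mul(876900, Pow(Pow(Add(-912, -1095), Rational(1, 2)), -1))) = Add(Mul(-733496, Rational(1, 970773)), Mul(876900, Pow(Pow(-2007, Rational(1, 2)), -1))) = Add(Rational(-733496, 970773), Mul(876900, Pow(Mul(3, I, Pow(223, Rational(1, 2))), -1))) = Add(Rational(-733496, 970773), Mul(876900, Mul(Rational(-1, 669), I, Pow(223, Rational(1, 2))))) = Add(Rational(-733496, 970773), Mul(Rational(-292300, 223), I, Pow(223, Rational(1, 2))))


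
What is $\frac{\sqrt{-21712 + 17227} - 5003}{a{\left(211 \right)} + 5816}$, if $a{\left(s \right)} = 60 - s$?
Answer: $- \frac{5003}{5665} + \frac{i \sqrt{4485}}{5665} \approx -0.88314 + 0.011822 i$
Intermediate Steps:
$\frac{\sqrt{-21712 + 17227} - 5003}{a{\left(211 \right)} + 5816} = \frac{\sqrt{-21712 + 17227} - 5003}{\left(60 - 211\right) + 5816} = \frac{\sqrt{-4485} - 5003}{\left(60 - 211\right) + 5816} = \frac{i \sqrt{4485} - 5003}{-151 + 5816} = \frac{-5003 + i \sqrt{4485}}{5665} = \left(-5003 + i \sqrt{4485}\right) \frac{1}{5665} = - \frac{5003}{5665} + \frac{i \sqrt{4485}}{5665}$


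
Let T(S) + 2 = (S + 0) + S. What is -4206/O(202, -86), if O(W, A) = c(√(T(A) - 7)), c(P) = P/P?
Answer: -4206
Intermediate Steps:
T(S) = -2 + 2*S (T(S) = -2 + ((S + 0) + S) = -2 + (S + S) = -2 + 2*S)
c(P) = 1
O(W, A) = 1
-4206/O(202, -86) = -4206/1 = -4206*1 = -4206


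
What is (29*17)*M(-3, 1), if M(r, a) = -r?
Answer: 1479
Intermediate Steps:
(29*17)*M(-3, 1) = (29*17)*(-1*(-3)) = 493*3 = 1479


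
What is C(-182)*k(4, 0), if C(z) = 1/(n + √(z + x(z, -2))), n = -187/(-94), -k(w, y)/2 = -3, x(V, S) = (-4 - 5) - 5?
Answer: 105468/1766825 - 742224*I/1766825 ≈ 0.059694 - 0.42009*I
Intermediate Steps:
x(V, S) = -14 (x(V, S) = -9 - 5 = -14)
k(w, y) = 6 (k(w, y) = -2*(-3) = 6)
n = 187/94 (n = -187*(-1/94) = 187/94 ≈ 1.9894)
C(z) = 1/(187/94 + √(-14 + z)) (C(z) = 1/(187/94 + √(z - 14)) = 1/(187/94 + √(-14 + z)))
C(-182)*k(4, 0) = (94/(187 + 94*√(-14 - 182)))*6 = (94/(187 + 94*√(-196)))*6 = (94/(187 + 94*(14*I)))*6 = (94/(187 + 1316*I))*6 = (94*((187 - 1316*I)/1766825))*6 = (94*(187 - 1316*I)/1766825)*6 = 564*(187 - 1316*I)/1766825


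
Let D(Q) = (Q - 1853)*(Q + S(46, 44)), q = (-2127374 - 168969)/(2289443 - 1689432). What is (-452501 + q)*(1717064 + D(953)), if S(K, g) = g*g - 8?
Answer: 237796370204791944/600011 ≈ 3.9632e+11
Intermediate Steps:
q = -2296343/600011 ≈ -3.8272
S(K, g) = -8 + g**2 (S(K, g) = g**2 - 8 = -8 + g**2)
D(Q) = (-1853 + Q)*(1928 + Q) (D(Q) = (Q - 1853)*(Q + (-8 + 44**2)) = (-1853 + Q)*(Q + (-8 + 1936)) = (-1853 + Q)*(Q + 1928) = (-1853 + Q)*(1928 + Q))
(-452501 + q)*(1717064 + D(953)) = (-452501 - 2296343/600011)*(1717064 + (-3572584 + 953**2 + 75*953)) = -271507873854*(1717064 + (-3572584 + 908209 + 71475))/600011 = -271507873854*(1717064 - 2592900)/600011 = -271507873854/600011*(-875836) = 237796370204791944/600011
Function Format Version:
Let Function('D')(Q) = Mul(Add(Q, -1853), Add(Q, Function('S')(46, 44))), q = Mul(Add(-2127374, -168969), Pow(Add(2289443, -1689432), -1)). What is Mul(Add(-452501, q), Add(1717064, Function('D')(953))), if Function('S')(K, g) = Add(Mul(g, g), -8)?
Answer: Rational(237796370204791944, 600011) ≈ 3.9632e+11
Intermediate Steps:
q = Rational(-2296343, 600011) (q = Mul(-2296343, Pow(600011, -1)) = Mul(-2296343, Rational(1, 600011)) = Rational(-2296343, 600011) ≈ -3.8272)
Function('S')(K, g) = Add(-8, Pow(g, 2)) (Function('S')(K, g) = Add(Pow(g, 2), -8) = Add(-8, Pow(g, 2)))
Function('D')(Q) = Mul(Add(-1853, Q), Add(1928, Q)) (Function('D')(Q) = Mul(Add(Q, -1853), Add(Q, Add(-8, Pow(44, 2)))) = Mul(Add(-1853, Q), Add(Q, Add(-8, 1936))) = Mul(Add(-1853, Q), Add(Q, 1928)) = Mul(Add(-1853, Q), Add(1928, Q)))
Mul(Add(-452501, q), Add(1717064, Function('D')(953))) = Mul(Add(-452501, Rational(-2296343, 600011)), Add(1717064, Add(-3572584, Pow(953, 2), Mul(75, 953)))) = Mul(Rational(-271507873854, 600011), Add(1717064, Add(-3572584, 908209, 71475))) = Mul(Rational(-271507873854, 600011), Add(1717064, -2592900)) = Mul(Rational(-271507873854, 600011), -875836) = Rational(237796370204791944, 600011)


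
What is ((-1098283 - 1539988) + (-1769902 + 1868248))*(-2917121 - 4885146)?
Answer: 19817173009975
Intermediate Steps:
((-1098283 - 1539988) + (-1769902 + 1868248))*(-2917121 - 4885146) = (-2638271 + 98346)*(-7802267) = -2539925*(-7802267) = 19817173009975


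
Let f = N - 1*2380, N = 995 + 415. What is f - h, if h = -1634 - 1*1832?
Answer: 2496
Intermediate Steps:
N = 1410
h = -3466 (h = -1634 - 1832 = -3466)
f = -970 (f = 1410 - 1*2380 = 1410 - 2380 = -970)
f - h = -970 - 1*(-3466) = -970 + 3466 = 2496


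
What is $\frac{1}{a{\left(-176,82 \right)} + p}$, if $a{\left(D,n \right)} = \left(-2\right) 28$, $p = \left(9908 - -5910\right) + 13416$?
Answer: $\frac{1}{29178} \approx 3.4272 \cdot 10^{-5}$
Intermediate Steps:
$p = 29234$ ($p = \left(9908 + 5910\right) + 13416 = 15818 + 13416 = 29234$)
$a{\left(D,n \right)} = -56$
$\frac{1}{a{\left(-176,82 \right)} + p} = \frac{1}{-56 + 29234} = \frac{1}{29178}$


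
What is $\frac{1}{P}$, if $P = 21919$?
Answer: $\frac{1}{21919} \approx 4.5623 \cdot 10^{-5}$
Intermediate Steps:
$\frac{1}{P} = \frac{1}{21919}$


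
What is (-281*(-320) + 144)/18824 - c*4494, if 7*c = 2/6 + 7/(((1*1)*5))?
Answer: -1002754/905 ≈ -1108.0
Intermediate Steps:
c = 26/105 (c = (2/6 + 7/(((1*1)*5)))/7 = (2*(⅙) + 7/((1*5)))/7 = (⅓ + 7/5)/7 = (⅐)*(26/15) = 26/105 ≈ 0.24762)
(-281*(-320) + 144)/18824 - c*4494 = (-281*(-320) + 144)/18824 - 26*4494/105 = (89920 + 144)*(1/18824) - 1*5564/5 = 90064*(1/18824) - 5564/5 = 866/181 - 5564/5 = -1002754/905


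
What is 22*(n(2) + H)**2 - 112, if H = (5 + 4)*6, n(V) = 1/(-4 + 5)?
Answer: 66438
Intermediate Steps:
n(V) = 1 (n(V) = 1/1 = 1)
H = 54 (H = 9*6 = 54)
22*(n(2) + H)**2 - 112 = 22*(1 + 54)**2 - 112 = 22*55**2 - 112 = 22*3025 - 112 = 66550 - 112 = 66438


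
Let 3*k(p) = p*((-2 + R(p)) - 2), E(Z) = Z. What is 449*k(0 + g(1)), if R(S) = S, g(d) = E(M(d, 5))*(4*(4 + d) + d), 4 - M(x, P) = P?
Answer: 78575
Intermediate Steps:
M(x, P) = 4 - P
g(d) = -16 - 5*d (g(d) = (4 - 1*5)*(4*(4 + d) + d) = (4 - 5)*((16 + 4*d) + d) = -(16 + 5*d) = -16 - 5*d)
k(p) = p*(-4 + p)/3 (k(p) = (p*((-2 + p) - 2))/3 = (p*(-4 + p))/3 = p*(-4 + p)/3)
449*k(0 + g(1)) = 449*((0 + (-16 - 5*1))*(-4 + (0 + (-16 - 5*1)))/3) = 449*((0 + (-16 - 5))*(-4 + (0 + (-16 - 5)))/3) = 449*((0 - 21)*(-4 + (0 - 21))/3) = 449*((1/3)*(-21)*(-4 - 21)) = 449*((1/3)*(-21)*(-25)) = 449*175 = 78575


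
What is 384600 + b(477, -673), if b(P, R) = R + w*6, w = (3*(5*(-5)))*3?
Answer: 382577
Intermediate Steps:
w = -225 (w = (3*(-25))*3 = -75*3 = -225)
b(P, R) = -1350 + R (b(P, R) = R - 225*6 = R - 1350 = -1350 + R)
384600 + b(477, -673) = 384600 + (-1350 - 673) = 384600 - 2023 = 382577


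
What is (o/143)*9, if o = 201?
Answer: 1809/143 ≈ 12.650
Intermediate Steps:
(o/143)*9 = (201/143)*9 = 1809/143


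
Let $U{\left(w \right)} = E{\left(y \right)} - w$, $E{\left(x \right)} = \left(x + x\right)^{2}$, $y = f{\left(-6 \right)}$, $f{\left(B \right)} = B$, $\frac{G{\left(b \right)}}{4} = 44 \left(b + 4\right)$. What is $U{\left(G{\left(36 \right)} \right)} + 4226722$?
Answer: $4219826$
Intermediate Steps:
$G{\left(b \right)} = 704 + 176 b$ ($G{\left(b \right)} = 4 \cdot 44 \left(b + 4\right) = 4 \cdot 44 \left(4 + b\right) = 4 \left(176 + 44 b\right) = 704 + 176 b$)
$y = -6$
$E{\left(x \right)} = 4 x^{2}$ ($E{\left(x \right)} = \left(2 x\right)^{2} = 4 x^{2}$)
$U{\left(w \right)} = 144 - w$ ($U{\left(w \right)} = 4 \left(-6\right)^{2} - w = 4 \cdot 36 - w = 144 - w$)
$U{\left(G{\left(36 \right)} \right)} + 4226722 = \left(144 - \left(704 + 176 \cdot 36\right)\right) + 4226722 = \left(144 - \left(704 + 6336\right)\right) + 4226722 = \left(144 - 7040\right) + 4226722 = -6896 + 4226722 = 4219826$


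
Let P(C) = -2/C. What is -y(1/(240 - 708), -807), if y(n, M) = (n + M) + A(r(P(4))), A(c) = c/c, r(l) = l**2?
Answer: 377209/468 ≈ 806.00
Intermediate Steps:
A(c) = 1
y(n, M) = 1 + M + n (y(n, M) = (n + M) + 1 = (M + n) + 1 = 1 + M + n)
-y(1/(240 - 708), -807) = -(1 - 807 + 1/(240 - 708)) = -(1 - 807 + 1/(-468)) = -(1 - 807 - 1/468) = -1*(-377209/468) = 377209/468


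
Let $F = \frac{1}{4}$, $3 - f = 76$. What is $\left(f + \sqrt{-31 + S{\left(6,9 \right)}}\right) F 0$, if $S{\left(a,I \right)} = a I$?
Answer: $0$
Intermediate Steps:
$f = -73$ ($f = 3 - 76 = -73$)
$S{\left(a,I \right)} = I a$
$F = \frac{1}{4} \approx 0.25$
$\left(f + \sqrt{-31 + S{\left(6,9 \right)}}\right) F 0 = \left(-73 + \sqrt{-31 + 9 \cdot 6}\right) \frac{1}{4} \cdot 0 = \left(-73 + \sqrt{-31 + 54}\right) 0 = \left(-73 + \sqrt{23}\right) 0 = 0$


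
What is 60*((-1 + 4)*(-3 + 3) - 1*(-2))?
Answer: 120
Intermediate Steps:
60*((-1 + 4)*(-3 + 3) - 1*(-2)) = 60*(3*0 + 2) = 60*(0 + 2) = 60*2 = 120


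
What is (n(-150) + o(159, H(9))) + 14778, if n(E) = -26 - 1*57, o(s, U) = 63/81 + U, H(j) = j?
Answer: 132343/9 ≈ 14705.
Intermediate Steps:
o(s, U) = 7/9 + U (o(s, U) = 63*(1/81) + U = 7/9 + U)
n(E) = -83 (n(E) = -26 - 57 = -83)
(n(-150) + o(159, H(9))) + 14778 = (-83 + (7/9 + 9)) + 14778 = (-83 + 88/9) + 14778 = -659/9 + 14778 = 132343/9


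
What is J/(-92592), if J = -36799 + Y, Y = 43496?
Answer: -6697/92592 ≈ -0.072328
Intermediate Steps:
J = 6697 (J = -36799 + 43496 = 6697)
J/(-92592) = 6697/(-92592) = 6697*(-1/92592) = -6697/92592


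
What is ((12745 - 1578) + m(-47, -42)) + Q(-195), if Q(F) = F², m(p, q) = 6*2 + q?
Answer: 49162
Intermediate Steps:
m(p, q) = 12 + q
((12745 - 1578) + m(-47, -42)) + Q(-195) = ((12745 - 1578) + (12 - 42)) + (-195)² = (11167 - 30) + 38025 = 11137 + 38025 = 49162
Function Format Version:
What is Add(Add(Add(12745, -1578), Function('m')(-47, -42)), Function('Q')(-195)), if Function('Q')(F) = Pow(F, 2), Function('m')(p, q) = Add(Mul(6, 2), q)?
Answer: 49162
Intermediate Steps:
Function('m')(p, q) = Add(12, q)
Add(Add(Add(12745, -1578), Function('m')(-47, -42)), Function('Q')(-195)) = Add(Add(Add(12745, -1578), Add(12, -42)), Pow(-195, 2)) = Add(Add(11167, -30), 38025) = Add(11137, 38025) = 49162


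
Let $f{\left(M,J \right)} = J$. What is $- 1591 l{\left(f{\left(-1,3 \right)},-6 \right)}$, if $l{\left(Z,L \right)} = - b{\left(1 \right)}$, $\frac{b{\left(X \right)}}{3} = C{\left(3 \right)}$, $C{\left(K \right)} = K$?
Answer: $14319$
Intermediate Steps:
$b{\left(X \right)} = 9$ ($b{\left(X \right)} = 3 \cdot 3 = 9$)
$l{\left(Z,L \right)} = -9$ ($l{\left(Z,L \right)} = \left(-1\right) 9 = -9$)
$- 1591 l{\left(f{\left(-1,3 \right)},-6 \right)} = \left(-1591\right) \left(-9\right) = 14319$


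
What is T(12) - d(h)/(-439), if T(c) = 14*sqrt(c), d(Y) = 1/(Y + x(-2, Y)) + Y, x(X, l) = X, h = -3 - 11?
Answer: -225/7024 + 28*sqrt(3) ≈ 48.465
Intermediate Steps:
h = -14
d(Y) = Y + 1/(-2 + Y) (d(Y) = 1/(Y - 2) + Y = 1/(-2 + Y) + Y = Y + 1/(-2 + Y))
T(12) - d(h)/(-439) = 14*sqrt(12) - (1 + (-14)**2 - 2*(-14))/(-2 - 14)/(-439) = 14*(2*sqrt(3)) - (1 + 196 + 28)/(-16)*(-1)/439 = 28*sqrt(3) - (-1/16*225)*(-1)/439 = 28*sqrt(3) - (-225)*(-1)/(16*439) = 28*sqrt(3) - 1*225/7024 = 28*sqrt(3) - 225/7024 = -225/7024 + 28*sqrt(3)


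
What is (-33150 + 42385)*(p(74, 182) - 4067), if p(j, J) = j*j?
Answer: 13012115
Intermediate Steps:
p(j, J) = j²
(-33150 + 42385)*(p(74, 182) - 4067) = (-33150 + 42385)*(74² - 4067) = 9235*(5476 - 4067) = 9235*1409 = 13012115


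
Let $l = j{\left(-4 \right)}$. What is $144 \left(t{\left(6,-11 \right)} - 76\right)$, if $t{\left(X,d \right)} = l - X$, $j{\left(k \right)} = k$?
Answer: $-12384$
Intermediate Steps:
$l = -4$
$t{\left(X,d \right)} = -4 - X$
$144 \left(t{\left(6,-11 \right)} - 76\right) = 144 \left(\left(-4 - 6\right) - 76\right) = 144 \left(-10 - 76\right) = 144 \left(-86\right) = -12384$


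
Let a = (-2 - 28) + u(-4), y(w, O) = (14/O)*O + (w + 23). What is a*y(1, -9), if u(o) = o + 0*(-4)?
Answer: -1292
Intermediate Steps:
y(w, O) = 37 + w (y(w, O) = 14 + (23 + w) = 37 + w)
u(o) = o (u(o) = o + 0 = o)
a = -34 (a = (-2 - 28) - 4 = -30 - 4 = -34)
a*y(1, -9) = -34*(37 + 1) = -34*38 = -1292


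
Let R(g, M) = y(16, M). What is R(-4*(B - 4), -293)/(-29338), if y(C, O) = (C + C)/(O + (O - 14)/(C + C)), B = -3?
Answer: 512/142039927 ≈ 3.6046e-6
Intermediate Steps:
y(C, O) = 2*C/(O + (-14 + O)/(2*C)) (y(C, O) = (2*C)/(O + (-14 + O)/((2*C))) = (2*C)/(O + (-14 + O)*(1/(2*C))) = (2*C)/(O + (-14 + O)/(2*C)) = 2*C/(O + (-14 + O)/(2*C)))
R(g, M) = 1024/(-14 + 33*M) (R(g, M) = 4*16²/(-14 + M + 2*16*M) = 4*256/(-14 + M + 32*M) = 4*256/(-14 + 33*M) = 1024/(-14 + 33*M))
R(-4*(B - 4), -293)/(-29338) = (1024/(-14 + 33*(-293)))/(-29338) = (1024/(-14 - 9669))*(-1/29338) = (1024/(-9683))*(-1/29338) = (1024*(-1/9683))*(-1/29338) = -1024/9683*(-1/29338) = 512/142039927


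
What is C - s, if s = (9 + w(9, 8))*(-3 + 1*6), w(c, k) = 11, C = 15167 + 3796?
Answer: 18903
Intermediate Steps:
C = 18963
s = 60 (s = (9 + 11)*(-3 + 1*6) = 20*(-3 + 6) = 20*3 = 60)
C - s = 18963 - 1*60 = 18963 - 60 = 18903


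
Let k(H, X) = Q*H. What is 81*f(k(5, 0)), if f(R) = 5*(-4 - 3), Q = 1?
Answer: -2835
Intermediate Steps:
k(H, X) = H (k(H, X) = 1*H = H)
f(R) = -35 (f(R) = 5*(-7) = -35)
81*f(k(5, 0)) = 81*(-35) = -2835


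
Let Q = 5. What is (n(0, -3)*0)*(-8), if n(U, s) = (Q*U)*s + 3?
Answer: 0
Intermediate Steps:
n(U, s) = 3 + 5*U*s (n(U, s) = (5*U)*s + 3 = 5*U*s + 3 = 3 + 5*U*s)
(n(0, -3)*0)*(-8) = ((3 + 5*0*(-3))*0)*(-8) = ((3 + 0)*0)*(-8) = (3*0)*(-8) = 0*(-8) = 0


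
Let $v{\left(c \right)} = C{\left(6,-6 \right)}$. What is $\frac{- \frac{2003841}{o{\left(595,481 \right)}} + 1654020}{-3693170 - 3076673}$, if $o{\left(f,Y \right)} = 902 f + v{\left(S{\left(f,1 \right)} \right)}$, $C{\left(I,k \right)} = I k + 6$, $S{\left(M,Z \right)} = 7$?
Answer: $- \frac{887644369359}{3633103944380} \approx -0.24432$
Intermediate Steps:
$C{\left(I,k \right)} = 6 + I k$
$v{\left(c \right)} = -30$ ($v{\left(c \right)} = 6 + 6 \left(-6\right) = 6 - 36 = -30$)
$o{\left(f,Y \right)} = -30 + 902 f$ ($o{\left(f,Y \right)} = 902 f - 30 = -30 + 902 f$)
$\frac{- \frac{2003841}{o{\left(595,481 \right)}} + 1654020}{-3693170 - 3076673} = \frac{- \frac{2003841}{-30 + 902 \cdot 595} + 1654020}{-3693170 - 3076673} = \frac{- \frac{2003841}{-30 + 536690} + 1654020}{-6769843} = \left(- \frac{2003841}{536660} + 1654020\right) \left(- \frac{1}{6769843}\right) = \frac{887644369359}{536660} \left(- \frac{1}{6769843}\right) = - \frac{887644369359}{3633103944380}$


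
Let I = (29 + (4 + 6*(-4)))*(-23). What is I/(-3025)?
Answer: 207/3025 ≈ 0.068430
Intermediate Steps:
I = -207 (I = (29 + (4 - 24))*(-23) = (29 - 20)*(-23) = 9*(-23) = -207)
I/(-3025) = -207/(-3025) = -207*(-1/3025) = 207/3025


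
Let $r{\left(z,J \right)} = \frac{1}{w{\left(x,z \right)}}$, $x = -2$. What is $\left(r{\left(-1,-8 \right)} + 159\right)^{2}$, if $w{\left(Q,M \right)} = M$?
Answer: $24964$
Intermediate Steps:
$r{\left(z,J \right)} = \frac{1}{z}$
$\left(r{\left(-1,-8 \right)} + 159\right)^{2} = \left(\frac{1}{-1} + 159\right)^{2} = \left(-1 + 159\right)^{2} = 158^{2} = 24964$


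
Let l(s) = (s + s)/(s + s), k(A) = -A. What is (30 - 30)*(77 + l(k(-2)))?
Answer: 0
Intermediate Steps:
l(s) = 1 (l(s) = (2*s)/((2*s)) = (2*s)*(1/(2*s)) = 1)
(30 - 30)*(77 + l(k(-2))) = (30 - 30)*(77 + 1) = 0*78 = 0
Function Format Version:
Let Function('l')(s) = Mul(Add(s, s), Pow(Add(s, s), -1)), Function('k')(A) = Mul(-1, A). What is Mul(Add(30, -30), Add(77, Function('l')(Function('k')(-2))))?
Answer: 0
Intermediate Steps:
Function('l')(s) = 1 (Function('l')(s) = Mul(Mul(2, s), Pow(Mul(2, s), -1)) = Mul(Mul(2, s), Mul(Rational(1, 2), Pow(s, -1))) = 1)
Mul(Add(30, -30), Add(77, Function('l')(Function('k')(-2)))) = Mul(Add(30, -30), Add(77, 1)) = Mul(0, 78) = 0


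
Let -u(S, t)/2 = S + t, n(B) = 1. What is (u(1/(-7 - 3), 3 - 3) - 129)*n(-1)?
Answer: -644/5 ≈ -128.80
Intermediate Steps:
u(S, t) = -2*S - 2*t (u(S, t) = -2*(S + t) = -2*S - 2*t)
(u(1/(-7 - 3), 3 - 3) - 129)*n(-1) = ((-2/(-7 - 3) - 2*(3 - 3)) - 129)*1 = ((-2/(-10) - 2*0) - 129)*1 = ((-2*(-⅒) + 0) - 129)*1 = ((⅕ + 0) - 129)*1 = (⅕ - 129)*1 = -644/5*1 = -644/5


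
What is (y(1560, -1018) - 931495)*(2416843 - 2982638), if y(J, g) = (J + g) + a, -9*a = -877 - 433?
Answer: 4739815782265/9 ≈ 5.2665e+11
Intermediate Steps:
a = 1310/9 (a = -(-877 - 433)/9 = -⅑*(-1310) = 1310/9 ≈ 145.56)
y(J, g) = 1310/9 + J + g (y(J, g) = (J + g) + 1310/9 = 1310/9 + J + g)
(y(1560, -1018) - 931495)*(2416843 - 2982638) = ((1310/9 + 1560 - 1018) - 931495)*(2416843 - 2982638) = (6188/9 - 931495)*(-565795) = -8377267/9*(-565795) = 4739815782265/9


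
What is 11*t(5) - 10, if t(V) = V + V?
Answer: 100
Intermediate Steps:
t(V) = 2*V
11*t(5) - 10 = 11*(2*5) - 10 = 11*10 - 10 = 110 - 10 = 100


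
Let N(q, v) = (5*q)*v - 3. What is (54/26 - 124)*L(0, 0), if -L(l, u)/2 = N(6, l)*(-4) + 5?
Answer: 53890/13 ≈ 4145.4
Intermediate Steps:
N(q, v) = -3 + 5*q*v (N(q, v) = 5*q*v - 3 = -3 + 5*q*v)
L(l, u) = -34 + 240*l (L(l, u) = -2*((-3 + 5*6*l)*(-4) + 5) = -2*((-3 + 30*l)*(-4) + 5) = -2*((12 - 120*l) + 5) = -2*(17 - 120*l) = -34 + 240*l)
(54/26 - 124)*L(0, 0) = (54/26 - 124)*(-34 + 240*0) = (54*(1/26) - 124)*(-34 + 0) = (27/13 - 124)*(-34) = -1585/13*(-34) = 53890/13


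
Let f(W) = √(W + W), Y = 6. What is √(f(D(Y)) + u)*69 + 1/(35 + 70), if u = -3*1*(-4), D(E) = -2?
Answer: 1/105 + 69*√(12 + 2*I) ≈ 239.86 + 19.85*I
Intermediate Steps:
f(W) = √2*√W (f(W) = √(2*W) = √2*√W)
u = 12 (u = -3*(-4) = 12)
√(f(D(Y)) + u)*69 + 1/(35 + 70) = √(√2*√(-2) + 12)*69 + 1/(35 + 70) = √(√2*(I*√2) + 12)*69 + 1/105 = √(2*I + 12)*69 + 1/105 = √(12 + 2*I)*69 + 1/105 = 69*√(12 + 2*I) + 1/105 = 1/105 + 69*√(12 + 2*I)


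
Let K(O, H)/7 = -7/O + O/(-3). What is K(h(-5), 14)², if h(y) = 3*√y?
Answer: -3136/45 ≈ -69.689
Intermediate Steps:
K(O, H) = -49/O - 7*O/3 (K(O, H) = 7*(-7/O + O/(-3)) = 7*(-7/O + O*(-⅓)) = 7*(-7/O - O/3) = -49/O - 7*O/3)
K(h(-5), 14)² = (-49*(-I*√5/15) - 7*√(-5))² = (-49*(-I*√5/15) - 7*I*√5)² = (-(-49)*I*√5/15 - 7*I*√5)² = (49*I*√5/15 - 7*I*√5)² = (-56*I*√5/15)² = -3136/45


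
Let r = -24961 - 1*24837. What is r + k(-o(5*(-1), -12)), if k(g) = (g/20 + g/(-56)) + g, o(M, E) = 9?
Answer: -13946041/280 ≈ -49807.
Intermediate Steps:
k(g) = 289*g/280 (k(g) = (g*(1/20) + g*(-1/56)) + g = (g/20 - g/56) + g = 9*g/280 + g = 289*g/280)
r = -49798 (r = -24961 - 24837 = -49798)
r + k(-o(5*(-1), -12)) = -49798 + 289*(-1*9)/280 = -49798 + (289/280)*(-9) = -49798 - 2601/280 = -13946041/280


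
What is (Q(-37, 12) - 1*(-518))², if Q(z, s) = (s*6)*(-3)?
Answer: 91204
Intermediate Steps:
Q(z, s) = -18*s (Q(z, s) = (6*s)*(-3) = -18*s)
(Q(-37, 12) - 1*(-518))² = (-18*12 - 1*(-518))² = (-216 + 518)² = 302² = 91204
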